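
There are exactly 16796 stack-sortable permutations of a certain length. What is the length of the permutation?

10

Stack-sortable permutations of [n] are counted by C_n; 16796 = C_10.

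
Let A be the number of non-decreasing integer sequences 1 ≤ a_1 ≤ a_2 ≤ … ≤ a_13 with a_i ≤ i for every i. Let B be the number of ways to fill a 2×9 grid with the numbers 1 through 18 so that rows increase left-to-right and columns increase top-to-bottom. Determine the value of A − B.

Weakly increasing sequences with a_i ≤ i biject with Dyck paths of semilength 13, so there are C_13. So A = C_13 = 742900.
By the hook-length formula (or a Dyck-path bijection), SYT of shape 2×9 number C_9. So B = C_9 = 4862.
A − B = 742900 − 4862 = 738038.

738038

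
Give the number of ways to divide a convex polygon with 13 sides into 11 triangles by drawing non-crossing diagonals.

58786

A convex 13-gon is triangulated into 11 triangles, and the number of such triangulations is the Catalan number C_{13−2} = C_11.
C_11 = C(22,11)/12 = 705432/12 = 58786.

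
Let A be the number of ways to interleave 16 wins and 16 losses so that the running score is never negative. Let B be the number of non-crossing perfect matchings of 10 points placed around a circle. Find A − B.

35357628

Reading a vote for the leader as '(' and for the other as ')' turns such a sequence into a balanced string of 16 pairs, so the count is C_16. So A = C_16 = 35357670.
Pairing 10 circle points by 5 non-crossing chords gives C_5 matchings. So B = C_5 = 42.
A − B = 35357670 − 42 = 35357628.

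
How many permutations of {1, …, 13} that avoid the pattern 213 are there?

For any fixed pattern of length 3, the pattern-avoiding permutations of [13] number C_13.
C_13 = C(26,13)/14 = 10400600/14 = 742900.

742900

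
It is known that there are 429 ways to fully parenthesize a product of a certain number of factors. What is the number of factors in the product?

8

Parenthesizations of m factors are counted by C_{m−1}. Since C_7 = 429, the index is 7.
So the index is 7, and the number of factors is 7 + 1 = 8.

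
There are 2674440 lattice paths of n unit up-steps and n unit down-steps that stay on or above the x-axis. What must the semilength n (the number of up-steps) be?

14

Dyck paths of semilength n are counted by C_n. The Catalan number equal to 2674440 is C_14.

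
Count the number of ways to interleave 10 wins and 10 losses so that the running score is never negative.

Reading a vote for the leader as '(' and for the other as ')' turns such a sequence into a balanced string of 10 pairs, so the count is C_10.
C_10 = C(20,10)/11 = 184756/11 = 16796.

16796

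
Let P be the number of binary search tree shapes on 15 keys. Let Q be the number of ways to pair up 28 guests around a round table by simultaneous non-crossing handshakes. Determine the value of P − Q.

There are C_n binary search tree shapes on n keys; with n = 15 that is C_15. So P = C_15 = 9694845.
Non-crossing handshake pairings of 2n people are counted by C_n; 28 people gives n = 14. So Q = C_14 = 2674440.
P − Q = 9694845 − 2674440 = 7020405.

7020405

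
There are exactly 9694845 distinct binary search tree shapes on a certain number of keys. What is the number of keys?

15

Binary search tree shapes on n keys are counted by C_n, and C_15 = 9694845.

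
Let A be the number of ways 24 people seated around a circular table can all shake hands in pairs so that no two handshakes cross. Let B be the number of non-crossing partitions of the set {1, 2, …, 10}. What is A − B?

191216

Non-crossing handshake pairings of 2n people are counted by C_n; 24 people gives n = 12. So A = C_12 = 208012.
Non-crossing partitions of an n-element set are counted by C_n; here n = 10. So B = C_10 = 16796.
A − B = 208012 − 16796 = 191216.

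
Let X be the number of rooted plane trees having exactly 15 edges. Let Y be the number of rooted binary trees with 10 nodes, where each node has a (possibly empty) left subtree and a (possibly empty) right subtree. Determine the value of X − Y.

9678049

A rooted plane tree with 15 edges has 16 nodes, and the count is C_15. So X = C_15 = 9694845.
There are C_n binary search tree shapes on n keys; with n = 10 that is C_10. So Y = C_10 = 16796.
X − Y = 9694845 − 16796 = 9678049.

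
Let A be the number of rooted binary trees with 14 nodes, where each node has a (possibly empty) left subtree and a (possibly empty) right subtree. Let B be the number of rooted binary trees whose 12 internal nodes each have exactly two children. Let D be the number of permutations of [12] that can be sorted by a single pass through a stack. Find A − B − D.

Binary trees (left/right distinguished) on n nodes are counted by C_n; here n = 14. So A = C_14 = 2674440.
Full binary trees with n internal nodes are counted by C_n; here n = 12. So B = C_12 = 208012.
Stack-sortable permutations are exactly the 231-avoiding ones, counted by C_n; here n = 12. So D = C_12 = 208012.
A − B − D = 2674440 − 208012 − 208012 = 2258416.

2258416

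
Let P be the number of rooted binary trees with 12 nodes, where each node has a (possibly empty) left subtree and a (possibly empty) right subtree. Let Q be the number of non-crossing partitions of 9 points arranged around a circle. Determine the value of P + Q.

212874

Binary trees (left/right distinguished) on n nodes are counted by C_n; here n = 12. So P = C_12 = 208012.
Non-crossing partitions of an n-element set are counted by C_n; here n = 9. So Q = C_9 = 4862.
P + Q = 208012 + 4862 = 212874.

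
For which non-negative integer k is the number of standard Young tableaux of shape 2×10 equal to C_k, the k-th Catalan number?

By the hook-length formula (or a Dyck-path bijection), SYT of shape 2×10 number C_10.

10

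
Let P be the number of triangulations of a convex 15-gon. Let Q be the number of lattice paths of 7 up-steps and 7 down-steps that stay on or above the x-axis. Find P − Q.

742471

Triangulations of a convex m-gon are counted by C_{m−2}; with m = 15 this is C_13. So P = C_13 = 742900.
Dyck paths of semilength n (length 2n) are counted by C_n; here n = 7. So Q = C_7 = 429.
P − Q = 742900 − 429 = 742471.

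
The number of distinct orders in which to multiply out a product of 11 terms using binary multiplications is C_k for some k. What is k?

Ways to associate a product of 11 factors correspond to binary trees on 11 leaves, so the count is C_10.

10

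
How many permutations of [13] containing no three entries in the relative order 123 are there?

Permutations of [n] avoiding any single length-3 pattern are counted by C_n; here n = 13.
C_13 = C_12 · 2(2·12+1)/(12+2) = 208012 · 50/14 = 742900.

742900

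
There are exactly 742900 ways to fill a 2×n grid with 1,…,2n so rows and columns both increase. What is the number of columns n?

13

Standard Young tableaux of shape 2×n are counted by C_n. The Catalan number equal to 742900 is C_13.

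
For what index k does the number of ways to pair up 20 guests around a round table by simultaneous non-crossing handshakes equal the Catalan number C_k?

10

Non-crossing handshake pairings of 2n people are counted by C_n; 20 people gives n = 10.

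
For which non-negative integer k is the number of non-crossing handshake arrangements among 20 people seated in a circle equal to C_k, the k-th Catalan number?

Non-crossing handshake pairings of 2n people are counted by C_n; 20 people gives n = 10.

10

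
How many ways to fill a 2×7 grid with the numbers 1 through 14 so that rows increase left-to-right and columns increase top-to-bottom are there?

Standard Young tableaux of shape 2×n are counted by C_n; here n = 7.
C_7 = C(14,7)/8 = 3432/8 = 429.

429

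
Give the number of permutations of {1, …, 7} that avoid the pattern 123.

429

Permutations of [n] avoiding any single length-3 pattern are counted by C_n; here n = 7.
C_7 = C(14,7)/8 = 3432/8 = 429.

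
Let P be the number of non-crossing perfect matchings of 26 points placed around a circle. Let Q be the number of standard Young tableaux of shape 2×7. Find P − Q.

Pairing 26 circle points by 13 non-crossing chords gives C_13 matchings. So P = C_13 = 742900.
Standard Young tableaux of shape 2×n are counted by C_n; here n = 7. So Q = C_7 = 429.
P − Q = 742900 − 429 = 742471.

742471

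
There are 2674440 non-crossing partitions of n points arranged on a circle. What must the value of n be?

14

Non-crossing partitions of [n] are counted by C_n. The Catalan number equal to 2674440 is C_14.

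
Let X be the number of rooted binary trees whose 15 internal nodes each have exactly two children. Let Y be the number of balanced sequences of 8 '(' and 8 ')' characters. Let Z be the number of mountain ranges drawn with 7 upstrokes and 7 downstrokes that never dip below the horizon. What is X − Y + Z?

The number of full binary trees on 15 internal nodes is the Catalan number C_15. So X = C_15 = 9694845.
A balanced arrangement of 8 bracket pairs is a Dyck word of semilength 8, so the count is C_8. So Y = C_8 = 1430.
Paths of 7 up- and 7 down-steps that never dip below the axis are Dyck paths; their count is C_7. So Z = C_7 = 429.
X − Y + Z = 9694845 − 1430 + 429 = 9693844.

9693844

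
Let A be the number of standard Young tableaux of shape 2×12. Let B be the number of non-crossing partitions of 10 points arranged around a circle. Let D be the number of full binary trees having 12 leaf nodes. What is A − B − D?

By the hook-length formula (or a Dyck-path bijection), SYT of shape 2×12 number C_12. So A = C_12 = 208012.
Non-crossing partitions of an n-element set are counted by C_n; here n = 10. So B = C_10 = 16796.
Full binary trees with 12 leaves have 12−1 = 11 internal nodes, so there are C_11 of them. So D = C_11 = 58786.
A − B − D = 208012 − 16796 − 58786 = 132430.

132430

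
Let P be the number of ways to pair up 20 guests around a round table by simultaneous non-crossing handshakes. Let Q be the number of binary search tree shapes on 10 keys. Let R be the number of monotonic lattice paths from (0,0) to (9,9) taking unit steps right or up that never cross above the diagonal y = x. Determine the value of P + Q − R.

With 20 = 2·10 people, non-crossing handshake pairings are non-crossing perfect matchings on a circle, counted by C_10. So P = C_10 = 16796.
Rooted binary trees with 10 nodes (each child slot possibly empty) number C_10. So Q = C_10 = 16796.
Monotone paths in an n×n grid that stay weakly below the diagonal are counted by C_n; here n = 9. So R = C_9 = 4862.
P + Q − R = 16796 + 16796 − 4862 = 28730.

28730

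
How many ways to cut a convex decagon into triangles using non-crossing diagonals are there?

The number of triangulations of a 10-gon is the Catalan number C_8 (index = sides − 2).
C_8 = C_7 · 2(2·7+1)/(7+2) = 429 · 30/9 = 1430.

1430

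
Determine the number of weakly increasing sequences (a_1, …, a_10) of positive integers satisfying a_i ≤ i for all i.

16796

Such sub-staircase sequences of length n are counted by C_n; here n = 10.
C_10 = 16796.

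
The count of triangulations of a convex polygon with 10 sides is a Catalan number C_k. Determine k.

8

A convex 10-gon is triangulated into 8 triangles, and the number of such triangulations is the Catalan number C_{10−2} = C_8.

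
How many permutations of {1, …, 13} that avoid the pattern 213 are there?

For any fixed pattern of length 3, the pattern-avoiding permutations of [13] number C_13.
C_13 = C(26,13)/14 = 10400600/14 = 742900.

742900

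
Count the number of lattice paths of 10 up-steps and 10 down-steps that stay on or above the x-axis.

A Dyck path with 10 up-steps and 10 down-steps has semilength 10, so there are C_10 of them.
C_10 = 16796.

16796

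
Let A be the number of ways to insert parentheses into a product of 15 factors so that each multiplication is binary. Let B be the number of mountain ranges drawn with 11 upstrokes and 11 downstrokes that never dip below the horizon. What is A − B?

2615654

Parenthesizations of m factors correspond to full binary trees with m leaves, counted by C_{m−1}; m = 15 gives C_14. So A = C_14 = 2674440.
Paths of 11 up- and 11 down-steps that never dip below the axis are Dyck paths; their count is C_11. So B = C_11 = 58786.
A − B = 2674440 − 58786 = 2615654.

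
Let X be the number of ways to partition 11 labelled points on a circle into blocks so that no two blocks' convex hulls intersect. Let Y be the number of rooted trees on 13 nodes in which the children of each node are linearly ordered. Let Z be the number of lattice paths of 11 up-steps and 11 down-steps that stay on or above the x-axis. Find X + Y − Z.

Non-crossing partitions of an n-element set are counted by C_n; here n = 11. So X = C_11 = 58786.
Rooted ordered (plane) trees on m nodes have m−1 edges and are counted by C_{m−1}; m = 13 gives C_12. So Y = C_12 = 208012.
Dyck paths of semilength n (length 2n) are counted by C_n; here n = 11. So Z = C_11 = 58786.
X + Y − Z = 58786 + 208012 − 58786 = 208012.

208012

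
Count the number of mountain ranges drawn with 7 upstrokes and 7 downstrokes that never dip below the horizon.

A Dyck path with 7 up-steps and 7 down-steps has semilength 7, so there are C_7 of them.
C_7 = C(14,7)/8 = 3432/8 = 429.

429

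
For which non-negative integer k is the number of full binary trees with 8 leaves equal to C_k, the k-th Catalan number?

7

A full binary tree with L leaves has L−1 internal nodes and is counted by C_{L−1}; L = 8 gives C_7.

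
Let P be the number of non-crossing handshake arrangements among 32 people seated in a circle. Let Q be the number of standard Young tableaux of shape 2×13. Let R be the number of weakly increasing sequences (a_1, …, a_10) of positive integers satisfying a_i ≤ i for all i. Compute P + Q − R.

36083774

With 32 = 2·16 people, non-crossing handshake pairings are non-crossing perfect matchings on a circle, counted by C_16. So P = C_16 = 35357670.
By the hook-length formula (or a Dyck-path bijection), SYT of shape 2×13 number C_13. So Q = C_13 = 742900.
Such sub-staircase sequences of length n are counted by C_n; here n = 10. So R = C_10 = 16796.
P + Q − R = 35357670 + 742900 − 16796 = 36083774.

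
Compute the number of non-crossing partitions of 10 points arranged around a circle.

Non-crossing partitions of an n-element set are counted by C_n; here n = 10.
C_10 = C(20,10)/11 = 184756/11 = 16796.

16796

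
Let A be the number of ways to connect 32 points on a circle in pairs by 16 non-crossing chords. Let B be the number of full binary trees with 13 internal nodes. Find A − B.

Pairing 32 circle points by 16 non-crossing chords gives C_16 matchings. So A = C_16 = 35357670.
The number of full binary trees on 13 internal nodes is the Catalan number C_13. So B = C_13 = 742900.
A − B = 35357670 − 742900 = 34614770.

34614770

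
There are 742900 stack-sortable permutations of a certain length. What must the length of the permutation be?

13

Stack-sortable permutations of [n] are counted by C_n, and C_13 = 742900.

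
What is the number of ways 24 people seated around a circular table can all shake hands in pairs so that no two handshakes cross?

With 24 = 2·12 people, non-crossing handshake pairings are non-crossing perfect matchings on a circle, counted by C_12.
C_12 = 208012.

208012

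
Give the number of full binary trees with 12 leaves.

A full binary tree with L leaves has L−1 internal nodes and is counted by C_{L−1}; L = 12 gives C_11.
C_11 = C(22,11)/12 = 705432/12 = 58786.

58786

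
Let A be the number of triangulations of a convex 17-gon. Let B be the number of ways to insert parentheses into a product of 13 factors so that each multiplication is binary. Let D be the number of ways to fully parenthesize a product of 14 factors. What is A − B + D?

A convex 17-gon is triangulated into 15 triangles, and the number of such triangulations is the Catalan number C_{17−2} = C_15. So A = C_15 = 9694845.
Bracketing 13 factors into binary products is counted by C_{13−1} = C_12. So B = C_12 = 208012.
Bracketing 14 factors into binary products is counted by C_{14−1} = C_13. So D = C_13 = 742900.
A − B + D = 9694845 − 208012 + 742900 = 10229733.

10229733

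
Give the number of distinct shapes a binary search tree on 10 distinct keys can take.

There are C_n binary search tree shapes on n keys; with n = 10 that is C_10.
C_10 = C(20,10)/11 = 184756/11 = 16796.

16796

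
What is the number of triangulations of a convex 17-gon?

Triangulations of a convex m-gon are counted by C_{m−2}; with m = 17 this is C_15.
C_15 = C(30,15)/16 = 155117520/16 = 9694845.

9694845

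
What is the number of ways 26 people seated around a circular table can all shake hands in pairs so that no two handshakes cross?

With 26 = 2·13 people, non-crossing handshake pairings are non-crossing perfect matchings on a circle, counted by C_13.
C_13 = C_12 · 2(2·12+1)/(12+2) = 208012 · 50/14 = 742900.

742900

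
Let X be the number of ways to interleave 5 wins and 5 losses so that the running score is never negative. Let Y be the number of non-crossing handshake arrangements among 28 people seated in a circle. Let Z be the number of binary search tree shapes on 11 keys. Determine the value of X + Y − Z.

2615696

Ballot sequences with n votes each where one side never trails are Dyck words, counted by C_n; here n = 5. So X = C_5 = 42.
Non-crossing handshake pairings of 2n people are counted by C_n; 28 people gives n = 14. So Y = C_14 = 2674440.
There are C_n binary search tree shapes on n keys; with n = 11 that is C_11. So Z = C_11 = 58786.
X + Y − Z = 42 + 2674440 − 58786 = 2615696.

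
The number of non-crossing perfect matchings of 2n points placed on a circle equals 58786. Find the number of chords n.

11

Non-crossing pairings of 2n points on a circle are counted by C_n. Since C_11 = 58786, the index is 11.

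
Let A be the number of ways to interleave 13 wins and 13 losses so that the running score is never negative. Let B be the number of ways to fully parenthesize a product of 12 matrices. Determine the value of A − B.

Reading a vote for the leader as '(' and for the other as ')' turns such a sequence into a balanced string of 13 pairs, so the count is C_13. So A = C_13 = 742900.
Bracketing 12 factors into binary products is counted by C_{12−1} = C_11. So B = C_11 = 58786.
A − B = 742900 − 58786 = 684114.

684114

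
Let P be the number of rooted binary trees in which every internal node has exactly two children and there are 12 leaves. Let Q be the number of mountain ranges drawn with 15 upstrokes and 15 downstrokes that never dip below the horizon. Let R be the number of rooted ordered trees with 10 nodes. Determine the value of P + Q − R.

9748769

Full binary trees with 12 leaves have 12−1 = 11 internal nodes, so there are C_11 of them. So P = C_11 = 58786.
Paths of 15 up- and 15 down-steps that never dip below the axis are Dyck paths; their count is C_15. So Q = C_15 = 9694845.
Rooted ordered (plane) trees on m nodes have m−1 edges and are counted by C_{m−1}; m = 10 gives C_9. So R = C_9 = 4862.
P + Q − R = 58786 + 9694845 − 4862 = 9748769.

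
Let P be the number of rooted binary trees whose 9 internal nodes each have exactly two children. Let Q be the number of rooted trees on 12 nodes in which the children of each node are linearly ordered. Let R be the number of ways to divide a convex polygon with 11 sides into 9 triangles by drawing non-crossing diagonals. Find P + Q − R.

58786

Full binary trees with n internal nodes are counted by C_n; here n = 9. So P = C_9 = 4862.
Rooted ordered (plane) trees on m nodes have m−1 edges and are counted by C_{m−1}; m = 12 gives C_11. So Q = C_11 = 58786.
The number of triangulations of an 11-gon is the Catalan number C_9 (index = sides − 2). So R = C_9 = 4862.
P + Q − R = 4862 + 58786 − 4862 = 58786.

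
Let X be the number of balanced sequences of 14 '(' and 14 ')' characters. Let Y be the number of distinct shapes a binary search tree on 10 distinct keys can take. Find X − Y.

Balanced strings of n pairs of brackets are counted by C_n; here n = 14. So X = C_14 = 2674440.
Binary trees (left/right distinguished) on n nodes are counted by C_n; here n = 10. So Y = C_10 = 16796.
X − Y = 2674440 − 16796 = 2657644.

2657644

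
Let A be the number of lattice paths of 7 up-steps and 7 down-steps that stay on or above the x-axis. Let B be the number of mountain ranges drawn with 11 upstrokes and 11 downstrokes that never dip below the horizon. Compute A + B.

A Dyck path with 7 up-steps and 7 down-steps has semilength 7, so there are C_7 of them. So A = C_7 = 429.
Paths of 11 up- and 11 down-steps that never dip below the axis are Dyck paths; their count is C_11. So B = C_11 = 58786.
A + B = 429 + 58786 = 59215.

59215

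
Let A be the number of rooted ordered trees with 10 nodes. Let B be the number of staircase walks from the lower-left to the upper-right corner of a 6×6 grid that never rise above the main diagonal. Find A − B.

4730

A rooted plane tree on 10 nodes has 9 edges, and such trees are counted by C_9. So A = C_9 = 4862.
Monotone paths in an n×n grid that stay weakly below the diagonal are counted by C_n; here n = 6. So B = C_6 = 132.
A − B = 4862 − 132 = 4730.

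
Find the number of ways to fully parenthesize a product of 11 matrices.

Parenthesizations of m factors correspond to full binary trees with m leaves, counted by C_{m−1}; m = 11 gives C_10.
C_10 = C(20,10)/11 = 184756/11 = 16796.

16796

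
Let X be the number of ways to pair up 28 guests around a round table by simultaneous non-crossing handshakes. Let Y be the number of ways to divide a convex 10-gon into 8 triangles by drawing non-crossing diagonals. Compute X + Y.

With 28 = 2·14 people, non-crossing handshake pairings are non-crossing perfect matchings on a circle, counted by C_14. So X = C_14 = 2674440.
A convex 10-gon is triangulated into 8 triangles, and the number of such triangulations is the Catalan number C_{10−2} = C_8. So Y = C_8 = 1430.
X + Y = 2674440 + 1430 = 2675870.

2675870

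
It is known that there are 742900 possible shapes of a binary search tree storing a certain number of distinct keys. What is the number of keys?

Binary search tree shapes on n keys are counted by C_n, and C_13 = 742900.

13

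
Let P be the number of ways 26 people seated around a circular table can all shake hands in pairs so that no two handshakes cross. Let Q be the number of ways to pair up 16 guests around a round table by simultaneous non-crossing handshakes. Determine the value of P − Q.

Non-crossing handshake pairings of 2n people are counted by C_n; 26 people gives n = 13. So P = C_13 = 742900.
Non-crossing handshake pairings of 2n people are counted by C_n; 16 people gives n = 8. So Q = C_8 = 1430.
P − Q = 742900 − 1430 = 741470.

741470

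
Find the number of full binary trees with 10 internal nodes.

Full binary trees with n internal nodes are counted by C_n; here n = 10.
C_10 = 16796.

16796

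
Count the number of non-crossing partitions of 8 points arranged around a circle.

Non-crossing partitions of an n-element set are counted by C_n; here n = 8.
C_8 = C(16,8)/9 = 12870/9 = 1430.

1430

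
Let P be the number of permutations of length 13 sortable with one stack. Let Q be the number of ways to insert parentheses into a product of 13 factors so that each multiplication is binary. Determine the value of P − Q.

Stack-sortable permutations are exactly the 231-avoiding ones, counted by C_n; here n = 13. So P = C_13 = 742900.
Parenthesizations of m factors correspond to full binary trees with m leaves, counted by C_{m−1}; m = 13 gives C_12. So Q = C_12 = 208012.
P − Q = 742900 − 208012 = 534888.

534888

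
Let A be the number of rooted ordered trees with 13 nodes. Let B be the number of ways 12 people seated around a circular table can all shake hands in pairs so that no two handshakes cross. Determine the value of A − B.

207880

Rooted ordered (plane) trees on m nodes have m−1 edges and are counted by C_{m−1}; m = 13 gives C_12. So A = C_12 = 208012.
With 12 = 2·6 people, non-crossing handshake pairings are non-crossing perfect matchings on a circle, counted by C_6. So B = C_6 = 132.
A − B = 208012 − 132 = 207880.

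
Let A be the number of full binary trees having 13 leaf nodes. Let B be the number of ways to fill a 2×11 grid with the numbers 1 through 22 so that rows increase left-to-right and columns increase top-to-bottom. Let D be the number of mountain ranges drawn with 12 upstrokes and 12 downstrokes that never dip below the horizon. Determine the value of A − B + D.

357238

Full binary trees with 13 leaves have 13−1 = 12 internal nodes, so there are C_12 of them. So A = C_12 = 208012.
Standard Young tableaux of shape 2×n are counted by C_n; here n = 11. So B = C_11 = 58786.
Paths of 12 up- and 12 down-steps that never dip below the axis are Dyck paths; their count is C_12. So D = C_12 = 208012.
A − B + D = 208012 − 58786 + 208012 = 357238.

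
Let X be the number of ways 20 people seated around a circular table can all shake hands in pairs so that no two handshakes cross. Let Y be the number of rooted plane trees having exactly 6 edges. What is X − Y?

16664

With 20 = 2·10 people, non-crossing handshake pairings are non-crossing perfect matchings on a circle, counted by C_10. So X = C_10 = 16796.
Rooted ordered trees with n edges are counted by C_n; here n = 6. So Y = C_6 = 132.
X − Y = 16796 − 132 = 16664.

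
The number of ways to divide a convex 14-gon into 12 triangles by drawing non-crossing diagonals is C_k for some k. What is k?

A convex 14-gon is triangulated into 12 triangles, and the number of such triangulations is the Catalan number C_{14−2} = C_12.

12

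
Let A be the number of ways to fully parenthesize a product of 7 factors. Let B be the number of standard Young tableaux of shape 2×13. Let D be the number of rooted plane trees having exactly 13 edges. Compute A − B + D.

Ways to associate a product of 7 factors correspond to binary trees on 7 leaves, so the count is C_6. So A = C_6 = 132.
By the hook-length formula (or a Dyck-path bijection), SYT of shape 2×13 number C_13. So B = C_13 = 742900.
A rooted plane tree with 13 edges has 14 nodes, and the count is C_13. So D = C_13 = 742900.
A − B + D = 132 − 742900 + 742900 = 132.

132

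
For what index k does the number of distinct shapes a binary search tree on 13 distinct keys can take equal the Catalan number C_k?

13

There are C_n binary search tree shapes on n keys; with n = 13 that is C_13.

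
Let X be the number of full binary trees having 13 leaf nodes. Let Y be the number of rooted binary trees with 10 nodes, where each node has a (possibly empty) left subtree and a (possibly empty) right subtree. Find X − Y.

Full binary trees with 13 leaves have 13−1 = 12 internal nodes, so there are C_12 of them. So X = C_12 = 208012.
There are C_n binary search tree shapes on n keys; with n = 10 that is C_10. So Y = C_10 = 16796.
X − Y = 208012 − 16796 = 191216.

191216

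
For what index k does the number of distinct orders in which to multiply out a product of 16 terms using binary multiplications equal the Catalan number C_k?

Bracketing 16 factors into binary products is counted by C_{16−1} = C_15.

15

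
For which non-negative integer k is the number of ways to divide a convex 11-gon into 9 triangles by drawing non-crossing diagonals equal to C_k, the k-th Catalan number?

9

The number of triangulations of an 11-gon is the Catalan number C_9 (index = sides − 2).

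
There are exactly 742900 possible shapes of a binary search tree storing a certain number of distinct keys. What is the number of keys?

13

Binary search tree shapes on n keys are counted by C_n; 742900 = C_13.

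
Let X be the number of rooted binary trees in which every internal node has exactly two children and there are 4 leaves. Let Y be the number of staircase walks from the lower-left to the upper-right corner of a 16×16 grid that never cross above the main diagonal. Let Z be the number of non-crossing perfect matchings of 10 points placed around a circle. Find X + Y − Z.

Full binary trees with 4 leaves have 4−1 = 3 internal nodes, so there are C_3 of them. So X = C_3 = 5.
Monotone paths in an n×n grid that stay weakly below the diagonal are counted by C_n; here n = 16. So Y = C_16 = 35357670.
Non-crossing perfect matchings of 2n points on a circle are counted by C_n; with 10 points, n = 5. So Z = C_5 = 42.
X + Y − Z = 5 + 35357670 − 42 = 35357633.

35357633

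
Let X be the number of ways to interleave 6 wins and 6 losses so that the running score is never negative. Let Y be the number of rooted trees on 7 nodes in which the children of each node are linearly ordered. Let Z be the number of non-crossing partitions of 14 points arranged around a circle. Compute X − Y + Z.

2674440

Reading a vote for the leader as '(' and for the other as ')' turns such a sequence into a balanced string of 6 pairs, so the count is C_6. So X = C_6 = 132.
Rooted ordered (plane) trees on m nodes have m−1 edges and are counted by C_{m−1}; m = 7 gives C_6. So Y = C_6 = 132.
The non-crossing partitions of [14] form a lattice of size C_14. So Z = C_14 = 2674440.
X − Y + Z = 132 − 132 + 2674440 = 2674440.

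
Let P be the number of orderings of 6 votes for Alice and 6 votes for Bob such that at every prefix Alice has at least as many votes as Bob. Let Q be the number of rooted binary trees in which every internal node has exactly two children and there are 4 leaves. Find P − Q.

Ballot sequences with n votes each where one side never trails are Dyck words, counted by C_n; here n = 6. So P = C_6 = 132.
Full binary trees with 4 leaves have 4−1 = 3 internal nodes, so there are C_3 of them. So Q = C_3 = 5.
P − Q = 132 − 5 = 127.

127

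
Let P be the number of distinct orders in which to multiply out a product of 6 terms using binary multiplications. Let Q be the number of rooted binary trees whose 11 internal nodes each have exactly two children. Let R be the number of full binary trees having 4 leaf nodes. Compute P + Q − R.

58823

Ways to associate a product of 6 factors correspond to binary trees on 6 leaves, so the count is C_5. So P = C_5 = 42.
Full binary trees with n internal nodes are counted by C_n; here n = 11. So Q = C_11 = 58786.
A full binary tree with L leaves has L−1 internal nodes and is counted by C_{L−1}; L = 4 gives C_3. So R = C_3 = 5.
P + Q − R = 42 + 58786 − 5 = 58823.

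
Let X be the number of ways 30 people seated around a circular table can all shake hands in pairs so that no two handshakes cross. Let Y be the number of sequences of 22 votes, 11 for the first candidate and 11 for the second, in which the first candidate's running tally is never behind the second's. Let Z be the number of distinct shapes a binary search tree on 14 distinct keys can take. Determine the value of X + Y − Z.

Non-crossing handshake pairings of 2n people are counted by C_n; 30 people gives n = 15. So X = C_15 = 9694845.
Ballot sequences with n votes each where one side never trails are Dyck words, counted by C_n; here n = 11. So Y = C_11 = 58786.
Rooted binary trees with 14 nodes (each child slot possibly empty) number C_14. So Z = C_14 = 2674440.
X + Y − Z = 9694845 + 58786 − 2674440 = 7079191.

7079191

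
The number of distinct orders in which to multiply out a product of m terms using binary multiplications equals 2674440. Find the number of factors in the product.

Parenthesizations of m factors are counted by C_{m−1}; 2674440 = C_14.
So the index is 14, and the number of factors is 14 + 1 = 15.

15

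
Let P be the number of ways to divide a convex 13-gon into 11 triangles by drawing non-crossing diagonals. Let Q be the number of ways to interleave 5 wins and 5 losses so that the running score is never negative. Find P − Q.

58744

The number of triangulations of a 13-gon is the Catalan number C_11 (index = sides − 2). So P = C_11 = 58786.
Ballot sequences with n votes each where one side never trails are Dyck words, counted by C_n; here n = 5. So Q = C_5 = 42.
P − Q = 58786 − 42 = 58744.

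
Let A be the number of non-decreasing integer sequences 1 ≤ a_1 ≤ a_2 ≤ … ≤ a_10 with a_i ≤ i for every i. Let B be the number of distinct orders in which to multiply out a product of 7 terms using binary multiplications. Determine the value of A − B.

Such sub-staircase sequences of length n are counted by C_n; here n = 10. So A = C_10 = 16796.
Bracketing 7 factors into binary products is counted by C_{7−1} = C_6. So B = C_6 = 132.
A − B = 16796 − 132 = 16664.

16664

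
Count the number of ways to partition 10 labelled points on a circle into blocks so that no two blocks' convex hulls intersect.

16796

Non-crossing partitions of an n-element set are counted by C_n; here n = 10.
C_10 = C_9 · 2(2·9+1)/(9+2) = 4862 · 38/11 = 16796.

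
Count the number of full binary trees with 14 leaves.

A full binary tree with L leaves has L−1 internal nodes and is counted by C_{L−1}; L = 14 gives C_13.
C_13 = C(26,13)/14 = 10400600/14 = 742900.

742900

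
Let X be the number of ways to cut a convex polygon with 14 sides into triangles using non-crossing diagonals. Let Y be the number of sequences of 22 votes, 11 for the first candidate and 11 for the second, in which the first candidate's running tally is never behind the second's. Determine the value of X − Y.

A convex 14-gon is triangulated into 12 triangles, and the number of such triangulations is the Catalan number C_{14−2} = C_12. So X = C_12 = 208012.
Ballot sequences with n votes each where one side never trails are Dyck words, counted by C_n; here n = 11. So Y = C_11 = 58786.
X − Y = 208012 − 58786 = 149226.

149226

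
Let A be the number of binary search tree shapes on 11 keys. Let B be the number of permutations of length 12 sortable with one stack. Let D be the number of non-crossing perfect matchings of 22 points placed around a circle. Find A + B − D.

Rooted binary trees with 11 nodes (each child slot possibly empty) number C_11. So A = C_11 = 58786.
By Knuth's characterisation, the stack-sortable permutations of length 12 are the 231-avoiders, numbering C_12. So B = C_12 = 208012.
Non-crossing perfect matchings of 2n points on a circle are counted by C_n; with 22 points, n = 11. So D = C_11 = 58786.
A + B − D = 58786 + 208012 − 58786 = 208012.

208012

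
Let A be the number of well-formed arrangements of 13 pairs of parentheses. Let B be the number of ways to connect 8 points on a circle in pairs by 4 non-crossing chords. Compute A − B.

Balanced strings of n pairs of brackets are counted by C_n; here n = 13. So A = C_13 = 742900.
Pairing 8 circle points by 4 non-crossing chords gives C_4 matchings. So B = C_4 = 14.
A − B = 742900 − 14 = 742886.

742886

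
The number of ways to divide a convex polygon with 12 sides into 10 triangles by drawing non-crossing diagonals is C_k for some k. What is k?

10

A convex 12-gon is triangulated into 10 triangles, and the number of such triangulations is the Catalan number C_{12−2} = C_10.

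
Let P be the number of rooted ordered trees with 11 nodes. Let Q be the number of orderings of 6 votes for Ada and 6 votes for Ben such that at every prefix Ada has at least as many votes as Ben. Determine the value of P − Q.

A rooted plane tree on 11 nodes has 10 edges, and such trees are counted by C_10. So P = C_10 = 16796.
Ballot sequences with n votes each where one side never trails are Dyck words, counted by C_n; here n = 6. So Q = C_6 = 132.
P − Q = 16796 − 132 = 16664.

16664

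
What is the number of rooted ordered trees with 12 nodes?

Rooted ordered (plane) trees on m nodes have m−1 edges and are counted by C_{m−1}; m = 12 gives C_11.
C_11 = C(22,11)/12 = 705432/12 = 58786.

58786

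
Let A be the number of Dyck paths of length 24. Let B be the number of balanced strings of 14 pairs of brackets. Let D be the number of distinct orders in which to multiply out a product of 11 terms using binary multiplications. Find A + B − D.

2865656

A Dyck path with 12 up-steps and 12 down-steps has semilength 12, so there are C_12 of them. So A = C_12 = 208012.
A balanced arrangement of 14 bracket pairs is a Dyck word of semilength 14, so the count is C_14. So B = C_14 = 2674440.
Parenthesizations of m factors correspond to full binary trees with m leaves, counted by C_{m−1}; m = 11 gives C_10. So D = C_10 = 16796.
A + B − D = 208012 + 2674440 − 16796 = 2865656.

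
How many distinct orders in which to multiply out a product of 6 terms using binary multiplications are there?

42

Parenthesizations of m factors correspond to full binary trees with m leaves, counted by C_{m−1}; m = 6 gives C_5.
C_5 = C(10,5)/6 = 252/6 = 42.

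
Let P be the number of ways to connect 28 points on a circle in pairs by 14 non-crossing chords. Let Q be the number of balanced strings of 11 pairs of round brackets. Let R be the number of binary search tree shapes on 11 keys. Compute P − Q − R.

2556868

Non-crossing perfect matchings of 2n points on a circle are counted by C_n; with 28 points, n = 14. So P = C_14 = 2674440.
With 11 pairs the number of balanced bracket strings is the Catalan number C_11. So Q = C_11 = 58786.
Rooted binary trees with 11 nodes (each child slot possibly empty) number C_11. So R = C_11 = 58786.
P − Q − R = 2674440 − 58786 − 58786 = 2556868.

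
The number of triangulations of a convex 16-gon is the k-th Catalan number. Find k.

14

The number of triangulations of a 16-gon is the Catalan number C_14 (index = sides − 2).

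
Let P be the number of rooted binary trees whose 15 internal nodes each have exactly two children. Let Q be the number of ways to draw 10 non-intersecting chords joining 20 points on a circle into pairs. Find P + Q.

9711641

The number of full binary trees on 15 internal nodes is the Catalan number C_15. So P = C_15 = 9694845.
Pairing 20 circle points by 10 non-crossing chords gives C_10 matchings. So Q = C_10 = 16796.
P + Q = 9694845 + 16796 = 9711641.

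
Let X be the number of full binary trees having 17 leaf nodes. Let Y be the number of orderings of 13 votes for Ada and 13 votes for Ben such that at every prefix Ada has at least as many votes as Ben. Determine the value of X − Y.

Full binary trees with 17 leaves have 17−1 = 16 internal nodes, so there are C_16 of them. So X = C_16 = 35357670.
Reading a vote for the leader as '(' and for the other as ')' turns such a sequence into a balanced string of 13 pairs, so the count is C_13. So Y = C_13 = 742900.
X − Y = 35357670 − 742900 = 34614770.

34614770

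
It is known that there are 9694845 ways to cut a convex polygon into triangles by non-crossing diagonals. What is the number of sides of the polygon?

17

Triangulations of a convex m-gon are counted by C_{m−2}, and C_15 = 9694845.
So m − 2 = 15, giving m = 17 sides.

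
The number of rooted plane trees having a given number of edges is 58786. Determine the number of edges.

Rooted ordered trees with n edges are counted by C_n. Since C_11 = 58786, the index is 11.

11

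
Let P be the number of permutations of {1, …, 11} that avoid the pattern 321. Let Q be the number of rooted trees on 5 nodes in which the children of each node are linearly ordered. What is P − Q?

For any fixed pattern of length 3, the pattern-avoiding permutations of [11] number C_11. So P = C_11 = 58786.
Rooted ordered (plane) trees on m nodes have m−1 edges and are counted by C_{m−1}; m = 5 gives C_4. So Q = C_4 = 14.
P − Q = 58786 − 14 = 58772.

58772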